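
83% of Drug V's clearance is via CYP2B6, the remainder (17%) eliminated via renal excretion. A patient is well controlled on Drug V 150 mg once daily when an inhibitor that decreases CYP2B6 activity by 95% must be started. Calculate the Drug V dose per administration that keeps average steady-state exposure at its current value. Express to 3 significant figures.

CYP2B6: 0.83 × 0.05 = 0.0415
Other: 0.17 (unchanged)
Relative clearance = 0.0415 + 0.17 = 0.2115.
To maintain the same steady-state level, dose must scale with clearance: new dose = 150 × 0.2115 = 31.7 mg.

31.7 mg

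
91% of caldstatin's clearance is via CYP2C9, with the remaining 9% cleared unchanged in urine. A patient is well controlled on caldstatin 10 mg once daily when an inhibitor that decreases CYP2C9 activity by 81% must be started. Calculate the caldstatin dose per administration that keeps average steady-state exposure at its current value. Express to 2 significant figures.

2.6 mg

The CYP2C9 pathway (91% of clearance) is reduced to 0.19× activity: 0.91 × 0.19 = 0.1729.
The remaining 9% of clearance is unaffected.
Relative clearance = 0.1729 + 0.09 = 0.2629.
Exposure is unchanged when dose changes in proportion to clearance. New dose = 10 mg × 0.2629 = 2.6 mg.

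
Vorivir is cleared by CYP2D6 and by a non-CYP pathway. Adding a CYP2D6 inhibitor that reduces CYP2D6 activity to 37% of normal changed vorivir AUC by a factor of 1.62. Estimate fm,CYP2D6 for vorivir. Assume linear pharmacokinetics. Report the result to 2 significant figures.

CL'/CL = 1 / 1.62 = 0.6173
0.37·fm + (1 − fm) = 0.6173
fm = (0.6173 − 1) / (0.37 − 1) = 0.61

0.61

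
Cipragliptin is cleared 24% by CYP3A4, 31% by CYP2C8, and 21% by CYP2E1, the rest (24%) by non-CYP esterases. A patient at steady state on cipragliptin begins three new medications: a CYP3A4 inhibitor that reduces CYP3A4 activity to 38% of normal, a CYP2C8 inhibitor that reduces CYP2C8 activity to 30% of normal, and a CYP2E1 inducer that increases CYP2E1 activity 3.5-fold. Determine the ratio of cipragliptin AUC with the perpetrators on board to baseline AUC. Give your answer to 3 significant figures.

CYP3A4: 0.24 × 0.38 = 0.0912
CYP2C8: 0.31 × 0.3 = 0.093
CYP2E1: 0.21 × 3.5 = 0.735
Other: 0.24 (unchanged)
New clearance relative to baseline: 0.0912 + 0.093 + 0.735 + 0.24 = 1.1592.
Net AUC ratio = 1 / 1.1592 = 0.863.

0.863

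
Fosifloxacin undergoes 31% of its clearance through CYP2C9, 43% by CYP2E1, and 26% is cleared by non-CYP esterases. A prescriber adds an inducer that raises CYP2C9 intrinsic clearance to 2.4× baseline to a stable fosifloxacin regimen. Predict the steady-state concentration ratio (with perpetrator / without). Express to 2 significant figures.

CYP2C9: 0.31 × 2.4 = 0.744
CYP2E1: 0.43 (unchanged)
Other: 0.26 (unchanged)
New clearance relative to baseline: 0.744 + 0.43 + 0.26 = 1.434.
Steady-state concentration is inversely proportional to clearance, so the fold-change is 1 / 1.434 = 0.70.

0.70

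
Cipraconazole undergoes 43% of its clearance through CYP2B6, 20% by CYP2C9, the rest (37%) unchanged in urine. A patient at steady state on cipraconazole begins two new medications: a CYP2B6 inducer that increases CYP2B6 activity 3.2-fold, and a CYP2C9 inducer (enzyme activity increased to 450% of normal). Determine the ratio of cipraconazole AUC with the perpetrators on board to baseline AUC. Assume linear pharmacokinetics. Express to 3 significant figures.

CYP2B6: 0.43 × 3.2 = 1.376
CYP2C9: 0.2 × 4.5 = 0.9
Other: 0.37 (unchanged)
New clearance relative to baseline: 1.376 + 0.9 + 0.37 = 2.646.
AUC ∝ 1/CL: fold-change = 1 / 2.646 = 0.378.

0.378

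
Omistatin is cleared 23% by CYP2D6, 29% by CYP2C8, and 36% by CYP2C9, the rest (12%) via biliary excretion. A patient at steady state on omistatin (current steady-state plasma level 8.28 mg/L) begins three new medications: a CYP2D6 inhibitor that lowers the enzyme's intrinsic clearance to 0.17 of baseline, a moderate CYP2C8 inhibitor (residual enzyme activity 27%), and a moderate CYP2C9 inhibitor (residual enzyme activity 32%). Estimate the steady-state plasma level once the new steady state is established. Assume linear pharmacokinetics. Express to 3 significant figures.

23.5 mg/L

The CYP2D6 pathway (23% of clearance) falls to 0.17× activity: 0.23 × 0.17 = 0.0391.
The CYP2C8 pathway (29% of clearance) drops to 0.27× activity: 0.29 × 0.27 = 0.0783.
The CYP2C9 pathway (36% of clearance) is reduced to 0.32× activity: 0.36 × 0.32 = 0.1152.
Non-CYP routes (12%) are unchanged.
Relative clearance = 0.0391 + 0.0783 + 0.1152 + 0.12 = 0.3526.
Dividing the baseline by the relative clearance: 8.28 / 0.3526 = 23.5 mg/L.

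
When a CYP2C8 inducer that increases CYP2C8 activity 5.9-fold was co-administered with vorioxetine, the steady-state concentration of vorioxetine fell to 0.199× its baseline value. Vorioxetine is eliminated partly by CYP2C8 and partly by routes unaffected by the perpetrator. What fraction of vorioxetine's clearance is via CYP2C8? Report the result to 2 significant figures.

Write x for the fraction cleared via CYP2C8. The observed steady-state concentration change means clearance rose to 1/0.199 = 5.025 of baseline.
Only the CYP2C8 route changed, so 5.025 = x·5.9 + (1 − x), giving x = 0.82.

0.82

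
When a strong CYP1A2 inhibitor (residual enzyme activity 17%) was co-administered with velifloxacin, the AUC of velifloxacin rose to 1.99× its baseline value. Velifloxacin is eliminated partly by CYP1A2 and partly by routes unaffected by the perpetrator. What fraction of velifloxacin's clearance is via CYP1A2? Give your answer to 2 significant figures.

Let x = fm,CYP1A2. Because AUC ∝ 1/CL, relative clearance fell to 1/1.99 = 0.5025.
Setting x·0.17 + (1 − x) = 0.5025 and solving: x = (0.5025 − 1)/(0.17 − 1) = 0.60.

0.60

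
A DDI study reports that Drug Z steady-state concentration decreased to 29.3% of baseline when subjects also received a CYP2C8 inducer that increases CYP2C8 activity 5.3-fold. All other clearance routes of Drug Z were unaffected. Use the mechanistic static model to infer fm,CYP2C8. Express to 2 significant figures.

Let fm be the CYP2C8 fraction. New clearance relative to baseline = fm × 5.3 + (1 − fm).
Steady-state concentration ratio = 1 / (new CL fraction), so new CL fraction = 1 / 0.293 = 3.413.
fm × 5.3 + 1 − fm = 3.413  ⇒  fm × (5.3 − 1) = 2.413  ⇒  fm = 0.56.

0.56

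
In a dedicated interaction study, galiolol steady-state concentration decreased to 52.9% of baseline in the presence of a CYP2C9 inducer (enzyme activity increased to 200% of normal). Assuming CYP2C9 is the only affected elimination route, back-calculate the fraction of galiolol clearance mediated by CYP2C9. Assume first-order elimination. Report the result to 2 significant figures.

0.89

Call the CYP2C9 fraction fm. After the interaction, CL_new/CL_old = fm × 2 + (1 − fm).
Steady-state concentration ratio = 1 / (new CL fraction), so new CL fraction = 1 / 0.529 = 1.89.
fm × 2 + 1 − fm = 1.89  ⇒  fm × (2 − 1) = 0.8904  ⇒  fm = 0.89.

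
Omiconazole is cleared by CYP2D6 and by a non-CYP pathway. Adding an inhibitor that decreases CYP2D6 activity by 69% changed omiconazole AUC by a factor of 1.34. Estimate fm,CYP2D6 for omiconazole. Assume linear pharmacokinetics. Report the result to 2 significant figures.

0.37

Call the CYP2D6 fraction fm. After the interaction, CL_new/CL_old = fm × 0.31 + (1 − fm).
AUC ratio = 1 / (new CL fraction), so new CL fraction = 1 / 1.34 = 0.7463.
fm × 0.31 + 1 − fm = 0.7463  ⇒  fm × (0.31 − 1) = −0.2537  ⇒  fm = 0.37.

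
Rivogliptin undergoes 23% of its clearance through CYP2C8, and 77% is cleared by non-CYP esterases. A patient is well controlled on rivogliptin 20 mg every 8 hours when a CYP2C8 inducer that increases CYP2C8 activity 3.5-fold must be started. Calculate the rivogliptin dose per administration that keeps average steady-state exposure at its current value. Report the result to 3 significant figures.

31.5 mg

The CYP2C8 pathway (23% of clearance) is boosted to 3.5× activity: 0.23 × 3.5 = 0.805.
The remaining 77% of clearance is unaffected.
CL_new/CL_old = 0.805 + 0.77 = 1.575.
Exposure is unchanged when dose changes in proportion to clearance. New dose = 20 mg × 1.575 = 31.5 mg.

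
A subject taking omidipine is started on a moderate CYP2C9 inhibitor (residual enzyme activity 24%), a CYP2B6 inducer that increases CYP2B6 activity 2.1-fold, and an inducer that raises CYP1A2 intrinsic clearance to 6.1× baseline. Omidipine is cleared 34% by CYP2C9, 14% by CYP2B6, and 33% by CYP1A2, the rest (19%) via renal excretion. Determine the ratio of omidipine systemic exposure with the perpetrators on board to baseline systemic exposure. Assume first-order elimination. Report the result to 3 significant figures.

The CYP2C9 pathway (34% of clearance) falls to 0.24× activity: 0.34 × 0.24 = 0.0816.
The CYP2B6 pathway (14% of clearance) is boosted to 2.1× activity: 0.14 × 2.1 = 0.294.
The CYP1A2 pathway (33% of clearance) is boosted to 6.1× activity: 0.33 × 6.1 = 2.013.
Non-CYP routes (19%) are unchanged.
New clearance relative to baseline: 0.0816 + 0.294 + 2.013 + 0.19 = 2.5786.
Because systemic exposure varies inversely with clearance, the combined effect is 1 / 2.5786 = 0.388.

0.388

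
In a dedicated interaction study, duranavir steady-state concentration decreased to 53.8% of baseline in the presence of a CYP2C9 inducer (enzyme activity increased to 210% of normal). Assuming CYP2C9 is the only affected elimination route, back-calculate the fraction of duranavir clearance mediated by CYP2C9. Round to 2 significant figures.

Let x = fm,CYP2C9. Because steady-state concentration ∝ 1/CL, relative clearance rose to 1/0.538 = 1.859.
Only the CYP2C9 route changed, so 1.859 = x·2.1 + (1 − x), giving x = 0.78.

0.78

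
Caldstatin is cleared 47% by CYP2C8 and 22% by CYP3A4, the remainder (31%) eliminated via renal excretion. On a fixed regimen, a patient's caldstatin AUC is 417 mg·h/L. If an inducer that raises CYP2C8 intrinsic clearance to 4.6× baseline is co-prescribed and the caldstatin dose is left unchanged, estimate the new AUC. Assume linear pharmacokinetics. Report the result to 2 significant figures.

CYP2C8: 0.47 × 4.6 = 2.162
CYP3A4: 0.22 (unchanged)
Other: 0.31 (unchanged)
CL_new/CL_old = 2.162 + 0.22 + 0.31 = 2.692.
AUC ∝ 1/CL, so new value = 417 / 2.692 = 1.5 × 10² mg·h/L.

1.5 × 10² mg·h/L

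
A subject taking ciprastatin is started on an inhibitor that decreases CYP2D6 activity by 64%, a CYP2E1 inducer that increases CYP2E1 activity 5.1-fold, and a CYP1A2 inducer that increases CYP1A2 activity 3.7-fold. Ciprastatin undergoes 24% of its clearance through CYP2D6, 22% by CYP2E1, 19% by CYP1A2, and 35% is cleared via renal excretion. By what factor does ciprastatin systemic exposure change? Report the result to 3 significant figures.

CYP2D6: 0.24 × 0.36 = 0.0864
CYP2E1: 0.22 × 5.1 = 1.122
CYP1A2: 0.19 × 3.7 = 0.703
Other: 0.35 (unchanged)
CL_new/CL_old = 0.0864 + 1.122 + 0.703 + 0.35 = 2.2614.
Systemic exposure ∝ 1/CL: fold-change = 1 / 2.2614 = 0.442.

0.442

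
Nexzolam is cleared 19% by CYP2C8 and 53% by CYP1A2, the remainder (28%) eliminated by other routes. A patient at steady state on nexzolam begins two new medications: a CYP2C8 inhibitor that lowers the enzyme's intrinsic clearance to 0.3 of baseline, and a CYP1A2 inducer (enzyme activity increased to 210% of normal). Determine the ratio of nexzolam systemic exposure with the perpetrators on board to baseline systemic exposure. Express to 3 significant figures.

The CYP2C8 pathway (19% of clearance) is reduced to 0.3× activity: 0.19 × 0.3 = 0.057.
The CYP1A2 pathway (53% of clearance) is boosted to 2.1× activity: 0.53 × 2.1 = 1.113.
Non-CYP routes (28%) are unchanged.
New clearance relative to baseline: 0.057 + 1.113 + 0.28 = 1.45.
Systemic exposure ∝ 1/CL: fold-change = 1 / 1.45 = 0.690.

0.690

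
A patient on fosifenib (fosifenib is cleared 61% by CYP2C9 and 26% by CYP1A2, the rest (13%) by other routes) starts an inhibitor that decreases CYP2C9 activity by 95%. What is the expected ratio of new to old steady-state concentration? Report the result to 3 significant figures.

The CYP2C9 pathway (61% of clearance) is reduced to 0.05× activity: 0.61 × 0.05 = 0.0305.
CYP1A2 (26%) and the residual 13% are unaffected.
CL_new/CL_old = 0.0305 + 0.26 + 0.13 = 0.4205.
Steady-state concentration ratio = CL_old/CL_new = 1 / 0.4205 = 2.38.

2.38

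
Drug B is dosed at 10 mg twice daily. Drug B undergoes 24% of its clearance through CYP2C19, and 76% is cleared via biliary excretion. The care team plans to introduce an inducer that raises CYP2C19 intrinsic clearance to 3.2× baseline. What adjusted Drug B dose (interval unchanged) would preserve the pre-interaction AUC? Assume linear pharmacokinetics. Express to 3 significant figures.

CYP2C19: 0.24 × 3.2 = 0.768
Other: 0.76 (unchanged)
New clearance relative to baseline: 0.768 + 0.76 = 1.528.
To maintain the same steady-state level, dose must scale with clearance: new dose = 10 × 1.528 = 15.3 mg.

15.3 mg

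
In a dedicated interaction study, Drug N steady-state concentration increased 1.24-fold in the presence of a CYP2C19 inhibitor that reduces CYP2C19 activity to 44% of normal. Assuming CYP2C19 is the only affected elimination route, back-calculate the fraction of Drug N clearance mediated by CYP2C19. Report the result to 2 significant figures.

0.35

CL'/CL = 1 / 1.24 = 0.8065
0.44·fm + (1 − fm) = 0.8065
fm = (0.8065 − 1) / (0.44 − 1) = 0.35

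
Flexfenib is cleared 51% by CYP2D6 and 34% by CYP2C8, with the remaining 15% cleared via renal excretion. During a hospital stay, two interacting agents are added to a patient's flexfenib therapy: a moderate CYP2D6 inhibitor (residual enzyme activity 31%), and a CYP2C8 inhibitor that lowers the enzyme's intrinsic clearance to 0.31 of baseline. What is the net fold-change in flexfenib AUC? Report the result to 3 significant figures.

2.42

CYP2D6: 0.51 × 0.31 = 0.1581
CYP2C8: 0.34 × 0.31 = 0.1054
Other: 0.15 (unchanged)
New clearance relative to baseline: 0.1581 + 0.1054 + 0.15 = 0.4135.
AUC ∝ 1/CL: fold-change = 1 / 0.4135 = 2.42.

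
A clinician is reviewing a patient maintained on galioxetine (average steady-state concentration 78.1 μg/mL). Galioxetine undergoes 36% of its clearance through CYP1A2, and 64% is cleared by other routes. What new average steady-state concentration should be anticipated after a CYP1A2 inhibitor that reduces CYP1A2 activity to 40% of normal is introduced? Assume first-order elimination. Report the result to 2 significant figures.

The CYP1A2 pathway (36% of clearance) drops to 0.4× activity: 0.36 × 0.4 = 0.144.
Non-CYP routes (64%) are unchanged.
Relative clearance = 0.144 + 0.64 = 0.784.
Average steady-state concentration ∝ 1/CL, so new value = 78.1 / 0.784 = 1.0 × 10² μg/mL.

1.0 × 10² μg/mL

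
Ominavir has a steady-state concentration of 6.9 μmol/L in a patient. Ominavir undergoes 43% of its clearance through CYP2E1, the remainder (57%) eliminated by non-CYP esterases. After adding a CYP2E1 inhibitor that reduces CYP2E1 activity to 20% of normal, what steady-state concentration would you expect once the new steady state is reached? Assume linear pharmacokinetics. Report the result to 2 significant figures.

CYP2E1: 0.43 × 0.2 = 0.086
Other: 0.57 (unchanged)
New clearance relative to baseline: 0.086 + 0.57 = 0.656.
Steady-state concentration ∝ 1/CL, so new value = 6.9 / 0.656 = 11 μmol/L.

11 μmol/L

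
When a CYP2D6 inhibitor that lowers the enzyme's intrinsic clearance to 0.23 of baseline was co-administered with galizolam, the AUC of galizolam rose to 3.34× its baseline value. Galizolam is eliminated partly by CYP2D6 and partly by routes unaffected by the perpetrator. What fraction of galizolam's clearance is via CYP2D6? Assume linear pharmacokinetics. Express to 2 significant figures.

CL'/CL = 1 / 3.34 = 0.2994
0.23·fm + (1 − fm) = 0.2994
fm = (0.2994 − 1) / (0.23 − 1) = 0.91

0.91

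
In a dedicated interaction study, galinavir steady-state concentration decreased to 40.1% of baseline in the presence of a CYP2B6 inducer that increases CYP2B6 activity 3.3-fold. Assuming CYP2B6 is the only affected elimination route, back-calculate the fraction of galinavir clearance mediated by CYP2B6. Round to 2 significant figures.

0.65

CL'/CL = 1 / 0.401 = 2.494
3.3·fm + (1 − fm) = 2.494
fm = (2.494 − 1) / (3.3 − 1) = 0.65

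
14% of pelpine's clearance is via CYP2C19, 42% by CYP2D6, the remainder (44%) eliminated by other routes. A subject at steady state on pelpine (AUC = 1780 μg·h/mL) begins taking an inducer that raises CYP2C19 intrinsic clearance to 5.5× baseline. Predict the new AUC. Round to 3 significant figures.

The CYP2C19 pathway (14% of clearance) increases to 5.5× activity: 0.14 × 5.5 = 0.77.
CYP2D6 (42%) and the residual 44% are unaffected.
New clearance relative to baseline: 0.77 + 0.42 + 0.44 = 1.63.
New AUC = baseline ÷ relative clearance = 1780 / 1.63 = 1.09 × 10³ μg·h/mL.

1.09 × 10³ μg·h/mL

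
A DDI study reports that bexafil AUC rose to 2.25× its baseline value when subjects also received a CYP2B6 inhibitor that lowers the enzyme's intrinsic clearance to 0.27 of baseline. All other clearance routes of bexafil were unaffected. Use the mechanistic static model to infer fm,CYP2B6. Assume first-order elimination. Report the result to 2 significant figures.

Call the CYP2B6 fraction fm. After the interaction, CL_new/CL_old = fm × 0.27 + (1 − fm).
AUC ratio = 1 / (new CL fraction), so new CL fraction = 1 / 2.25 = 0.4444.
fm × 0.27 + 1 − fm = 0.4444  ⇒  fm × (0.27 − 1) = −0.5556  ⇒  fm = 0.76.

0.76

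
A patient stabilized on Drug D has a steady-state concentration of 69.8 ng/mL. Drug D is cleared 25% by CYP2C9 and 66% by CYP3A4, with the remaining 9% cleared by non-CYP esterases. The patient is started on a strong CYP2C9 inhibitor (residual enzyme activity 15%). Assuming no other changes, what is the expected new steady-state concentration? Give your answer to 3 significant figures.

88.6 ng/mL

CYP2C9: 0.25 × 0.15 = 0.0375
CYP3A4: 0.66 (unchanged)
Other: 0.09 (unchanged)
New clearance relative to baseline: 0.0375 + 0.66 + 0.09 = 0.7875.
Steady-state concentration ∝ 1/CL, so new value = 69.8 / 0.7875 = 88.6 ng/mL.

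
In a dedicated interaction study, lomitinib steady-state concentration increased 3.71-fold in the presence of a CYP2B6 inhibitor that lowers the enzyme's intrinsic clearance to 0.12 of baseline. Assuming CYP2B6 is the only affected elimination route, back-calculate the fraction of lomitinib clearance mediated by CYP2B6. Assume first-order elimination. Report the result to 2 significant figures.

CL'/CL = 1 / 3.71 = 0.2695
0.12·fm + (1 − fm) = 0.2695
fm = (0.2695 − 1) / (0.12 − 1) = 0.83

0.83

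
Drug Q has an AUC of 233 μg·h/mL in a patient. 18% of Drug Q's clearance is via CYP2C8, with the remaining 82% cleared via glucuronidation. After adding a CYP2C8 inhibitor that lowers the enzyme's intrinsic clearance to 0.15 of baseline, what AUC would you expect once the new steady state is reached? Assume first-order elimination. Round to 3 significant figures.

The CYP2C8 pathway (18% of clearance) is reduced to 0.15× activity: 0.18 × 0.15 = 0.027.
Non-CYP routes (82%) are unchanged.
New clearance relative to baseline: 0.027 + 0.82 = 0.847.
AUC ∝ 1/CL, so new value = 233 / 0.847 = 275 μg·h/mL.

275 μg·h/mL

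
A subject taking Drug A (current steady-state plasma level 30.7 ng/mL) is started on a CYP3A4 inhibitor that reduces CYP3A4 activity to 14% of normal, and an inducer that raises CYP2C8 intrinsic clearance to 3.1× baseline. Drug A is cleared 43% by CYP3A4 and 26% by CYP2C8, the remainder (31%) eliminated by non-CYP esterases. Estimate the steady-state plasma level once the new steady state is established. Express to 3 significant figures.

The CYP3A4 pathway (43% of clearance) falls to 0.14× activity: 0.43 × 0.14 = 0.0602.
The CYP2C8 pathway (26% of clearance) rises to 3.1× activity: 0.26 × 3.1 = 0.806.
The remaining 31% of clearance is unaffected.
Relative clearance = 0.0602 + 0.806 + 0.31 = 1.1762.
New steady-state plasma level = 30.7 / 1.1762 = 26.1 ng/mL (concentration scales inversely with clearance).

26.1 ng/mL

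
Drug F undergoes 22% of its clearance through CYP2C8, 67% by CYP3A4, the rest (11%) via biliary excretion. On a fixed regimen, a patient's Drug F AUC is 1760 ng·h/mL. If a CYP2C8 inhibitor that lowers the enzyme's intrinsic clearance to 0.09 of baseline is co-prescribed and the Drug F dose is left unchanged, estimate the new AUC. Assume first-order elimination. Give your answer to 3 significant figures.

2.20 × 10³ ng·h/mL

The CYP2C8 pathway (22% of clearance) drops to 0.09× activity: 0.22 × 0.09 = 0.0198.
CYP3A4 (67%) and the residual 11% are unaffected.
CL_new/CL_old = 0.0198 + 0.67 + 0.11 = 0.7998.
AUC ∝ 1/CL, so new value = 1760 / 0.7998 = 2.20 × 10³ ng·h/mL.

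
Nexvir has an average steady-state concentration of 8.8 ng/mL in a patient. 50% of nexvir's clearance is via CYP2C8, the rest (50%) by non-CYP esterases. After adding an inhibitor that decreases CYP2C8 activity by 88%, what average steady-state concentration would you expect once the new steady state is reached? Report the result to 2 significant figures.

16 ng/mL

The CYP2C8 pathway (50% of clearance) is reduced to 0.12× activity: 0.5 × 0.12 = 0.06.
The remaining 50% of clearance is unaffected.
CL_new/CL_old = 0.06 + 0.5 = 0.56.
With dosing unchanged, average steady-state concentration scales as 1/CL: 8.8 / 0.56 = 16 ng/mL.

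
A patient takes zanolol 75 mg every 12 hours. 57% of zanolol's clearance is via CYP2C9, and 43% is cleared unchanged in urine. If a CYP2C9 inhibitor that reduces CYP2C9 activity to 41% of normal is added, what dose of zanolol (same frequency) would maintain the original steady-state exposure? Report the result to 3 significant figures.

CYP2C9: 0.57 × 0.41 = 0.2337
Other: 0.43 (unchanged)
New clearance relative to baseline: 0.2337 + 0.43 = 0.6637.
To maintain the same steady-state level, dose must scale with clearance: new dose = 75 × 0.6637 = 49.8 mg.

49.8 mg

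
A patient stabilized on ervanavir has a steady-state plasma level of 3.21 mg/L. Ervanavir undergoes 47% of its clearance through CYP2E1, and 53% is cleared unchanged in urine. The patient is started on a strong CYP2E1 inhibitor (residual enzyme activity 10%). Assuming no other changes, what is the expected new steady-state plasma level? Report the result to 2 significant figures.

The CYP2E1 pathway (47% of clearance) is reduced to 0.1× activity: 0.47 × 0.1 = 0.047.
The remaining 53% of clearance is unaffected.
CL_new/CL_old = 0.047 + 0.53 = 0.577.
With dosing unchanged, steady-state plasma level scales as 1/CL: 3.21 / 0.577 = 5.6 mg/L.

5.6 mg/L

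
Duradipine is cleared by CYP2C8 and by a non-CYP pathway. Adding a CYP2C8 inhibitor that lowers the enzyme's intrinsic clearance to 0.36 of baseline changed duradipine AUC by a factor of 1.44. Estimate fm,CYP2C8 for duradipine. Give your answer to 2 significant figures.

Call the CYP2C8 fraction fm. After the interaction, CL_new/CL_old = fm × 0.36 + (1 − fm).
AUC ratio = 1 / (new CL fraction), so new CL fraction = 1 / 1.44 = 0.6944.
fm × 0.36 + 1 − fm = 0.6944  ⇒  fm × (0.36 − 1) = −0.3056  ⇒  fm = 0.48.

0.48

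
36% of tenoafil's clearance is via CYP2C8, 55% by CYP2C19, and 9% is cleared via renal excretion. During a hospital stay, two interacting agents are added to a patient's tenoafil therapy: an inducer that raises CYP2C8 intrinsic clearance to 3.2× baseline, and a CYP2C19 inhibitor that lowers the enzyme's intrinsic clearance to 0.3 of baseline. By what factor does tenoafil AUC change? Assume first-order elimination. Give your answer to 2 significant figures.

0.71

The CYP2C8 pathway (36% of clearance) is boosted to 3.2× activity: 0.36 × 3.2 = 1.152.
The CYP2C19 pathway (55% of clearance) falls to 0.3× activity: 0.55 × 0.3 = 0.165.
The remaining 9% of clearance is unaffected.
CL_new/CL_old = 1.152 + 0.165 + 0.09 = 1.407.
Because AUC varies inversely with clearance, the combined effect is 1 / 1.407 = 0.71.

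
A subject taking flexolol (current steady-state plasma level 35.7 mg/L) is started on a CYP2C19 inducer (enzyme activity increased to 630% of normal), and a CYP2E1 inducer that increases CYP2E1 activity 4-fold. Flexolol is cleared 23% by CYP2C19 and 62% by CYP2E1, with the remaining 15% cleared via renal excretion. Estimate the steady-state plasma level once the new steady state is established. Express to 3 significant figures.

8.75 mg/L

CYP2C19: 0.23 × 6.3 = 1.449
CYP2E1: 0.62 × 4 = 2.48
Other: 0.15 (unchanged)
Relative clearance = 1.449 + 2.48 + 0.15 = 4.079.
Steady-state plasma level ∝ 1/CL: new value = 35.7 / 4.079 = 8.75 mg/L.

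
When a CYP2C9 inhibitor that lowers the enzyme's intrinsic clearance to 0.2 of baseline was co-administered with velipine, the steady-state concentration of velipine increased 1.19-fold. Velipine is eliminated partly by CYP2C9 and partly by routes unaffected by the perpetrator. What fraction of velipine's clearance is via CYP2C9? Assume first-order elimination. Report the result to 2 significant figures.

0.20

Let fm be the CYP2C9 fraction. New clearance relative to baseline = fm × 0.2 + (1 − fm).
Steady-state concentration ratio = 1 / (new CL fraction), so new CL fraction = 1 / 1.19 = 0.8403.
fm × 0.2 + 1 − fm = 0.8403  ⇒  fm × (0.2 − 1) = −0.1597  ⇒  fm = 0.20.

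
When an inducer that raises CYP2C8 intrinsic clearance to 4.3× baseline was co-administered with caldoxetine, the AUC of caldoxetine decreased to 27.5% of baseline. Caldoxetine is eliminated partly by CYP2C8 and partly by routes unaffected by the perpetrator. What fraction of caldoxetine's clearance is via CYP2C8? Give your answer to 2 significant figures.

0.80

Let x = fm,CYP2C8. Because AUC ∝ 1/CL, relative clearance rose to 1/0.275 = 3.636.
Only the CYP2C8 route changed, so 3.636 = x·4.3 + (1 − x), giving x = 0.80.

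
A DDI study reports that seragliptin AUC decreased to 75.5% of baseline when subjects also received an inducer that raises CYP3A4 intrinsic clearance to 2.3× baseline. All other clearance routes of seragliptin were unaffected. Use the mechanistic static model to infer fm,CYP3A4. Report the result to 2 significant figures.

0.25

CL'/CL = 1 / 0.755 = 1.325
2.3·fm + (1 − fm) = 1.325
fm = (1.325 − 1) / (2.3 − 1) = 0.25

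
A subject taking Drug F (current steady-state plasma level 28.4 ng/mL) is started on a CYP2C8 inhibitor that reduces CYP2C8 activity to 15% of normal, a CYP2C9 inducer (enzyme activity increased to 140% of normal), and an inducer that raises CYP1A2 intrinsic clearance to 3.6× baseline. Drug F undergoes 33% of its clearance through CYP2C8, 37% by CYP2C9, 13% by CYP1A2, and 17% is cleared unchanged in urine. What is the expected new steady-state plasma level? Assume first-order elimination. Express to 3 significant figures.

23.6 ng/mL

CYP2C8: 0.33 × 0.15 = 0.0495
CYP2C9: 0.37 × 1.4 = 0.518
CYP1A2: 0.13 × 3.6 = 0.468
Other: 0.17 (unchanged)
Relative clearance = 0.0495 + 0.518 + 0.468 + 0.17 = 1.2055.
Steady-state plasma level ∝ 1/CL: new value = 28.4 / 1.2055 = 23.6 ng/mL.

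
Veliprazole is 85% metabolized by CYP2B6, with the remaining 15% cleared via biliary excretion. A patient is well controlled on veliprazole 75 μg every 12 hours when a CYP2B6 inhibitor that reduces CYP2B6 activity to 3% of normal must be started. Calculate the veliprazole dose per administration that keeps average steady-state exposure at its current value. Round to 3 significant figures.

CYP2B6: 0.85 × 0.03 = 0.0255
Other: 0.15 (unchanged)
Relative clearance = 0.0255 + 0.15 = 0.1755.
To maintain the same steady-state level, dose must scale with clearance: new dose = 75 × 0.1755 = 13.2 μg.

13.2 μg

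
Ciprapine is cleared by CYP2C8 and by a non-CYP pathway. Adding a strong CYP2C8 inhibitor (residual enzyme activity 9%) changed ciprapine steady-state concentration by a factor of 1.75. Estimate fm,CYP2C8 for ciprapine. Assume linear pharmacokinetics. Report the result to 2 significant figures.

0.47

Let x = fm,CYP2C8. Because steady-state concentration ∝ 1/CL, relative clearance fell to 1/1.75 = 0.5714.
Setting x·0.09 + (1 − x) = 0.5714 and solving: x = (0.5714 − 1)/(0.09 − 1) = 0.47.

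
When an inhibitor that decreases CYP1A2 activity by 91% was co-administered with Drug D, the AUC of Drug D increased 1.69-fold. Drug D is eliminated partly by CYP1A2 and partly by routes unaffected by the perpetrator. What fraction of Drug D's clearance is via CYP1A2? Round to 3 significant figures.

0.449

Call the CYP1A2 fraction fm. After the interaction, CL_new/CL_old = fm × 0.09 + (1 − fm).
AUC ratio = 1 / (new CL fraction), so new CL fraction = 1 / 1.69 = 0.5917.
fm × 0.09 + 1 − fm = 0.5917  ⇒  fm × (0.09 − 1) = −0.4083  ⇒  fm = 0.449.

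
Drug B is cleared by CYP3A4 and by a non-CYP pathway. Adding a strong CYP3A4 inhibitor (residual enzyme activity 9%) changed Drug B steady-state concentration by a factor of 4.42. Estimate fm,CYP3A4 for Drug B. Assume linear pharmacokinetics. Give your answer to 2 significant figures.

0.85

Call the CYP3A4 fraction fm. After the interaction, CL_new/CL_old = fm × 0.09 + (1 − fm).
Steady-state concentration ratio = 1 / (new CL fraction), so new CL fraction = 1 / 4.42 = 0.2262.
fm × 0.09 + 1 − fm = 0.2262  ⇒  fm × (0.09 − 1) = −0.7738  ⇒  fm = 0.85.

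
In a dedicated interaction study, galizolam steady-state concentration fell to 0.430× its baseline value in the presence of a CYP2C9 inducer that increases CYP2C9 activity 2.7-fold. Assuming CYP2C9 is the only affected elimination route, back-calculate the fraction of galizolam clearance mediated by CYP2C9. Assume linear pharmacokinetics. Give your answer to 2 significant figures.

Let fm be the CYP2C9 fraction. New clearance relative to baseline = fm × 2.7 + (1 − fm).
Steady-state concentration ratio = 1 / (new CL fraction), so new CL fraction = 1 / 0.430 = 2.326.
fm × 2.7 + 1 − fm = 2.326  ⇒  fm × (2.7 − 1) = 1.326  ⇒  fm = 0.78.

0.78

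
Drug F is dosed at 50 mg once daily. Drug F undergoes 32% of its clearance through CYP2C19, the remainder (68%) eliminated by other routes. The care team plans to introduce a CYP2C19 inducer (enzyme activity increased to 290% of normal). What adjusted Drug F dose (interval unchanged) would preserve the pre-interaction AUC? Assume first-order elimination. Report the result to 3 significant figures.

80.4 mg

CYP2C19: 0.32 × 2.9 = 0.928
Other: 0.68 (unchanged)
Relative clearance = 0.928 + 0.68 = 1.608.
To maintain the same steady-state level, dose must scale with clearance: new dose = 50 × 1.608 = 80.4 mg.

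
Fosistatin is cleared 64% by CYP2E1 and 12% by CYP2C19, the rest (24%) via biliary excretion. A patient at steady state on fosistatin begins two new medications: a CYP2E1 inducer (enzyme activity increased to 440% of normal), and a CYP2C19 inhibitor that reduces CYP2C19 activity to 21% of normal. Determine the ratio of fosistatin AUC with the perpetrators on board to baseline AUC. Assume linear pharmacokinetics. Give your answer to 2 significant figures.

The CYP2E1 pathway (64% of clearance) increases to 4.4× activity: 0.64 × 4.4 = 2.816.
The CYP2C19 pathway (12% of clearance) falls to 0.21× activity: 0.12 × 0.21 = 0.0252.
The remaining 24% of clearance is unaffected.
New clearance relative to baseline: 2.816 + 0.0252 + 0.24 = 3.0812.
Net AUC ratio = 1 / 3.0812 = 0.32.

0.32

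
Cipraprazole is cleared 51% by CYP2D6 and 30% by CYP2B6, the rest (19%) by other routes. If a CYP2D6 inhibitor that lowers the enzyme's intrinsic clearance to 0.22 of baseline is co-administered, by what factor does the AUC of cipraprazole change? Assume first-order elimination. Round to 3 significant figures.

1.66

CYP2D6: 0.51 × 0.22 = 0.1122
CYP2B6: 0.3 (unchanged)
Other: 0.19 (unchanged)
CL_new/CL_old = 0.1122 + 0.3 + 0.19 = 0.6022.
AUC is inversely proportional to clearance, so the fold-change is 1 / 0.6022 = 1.66.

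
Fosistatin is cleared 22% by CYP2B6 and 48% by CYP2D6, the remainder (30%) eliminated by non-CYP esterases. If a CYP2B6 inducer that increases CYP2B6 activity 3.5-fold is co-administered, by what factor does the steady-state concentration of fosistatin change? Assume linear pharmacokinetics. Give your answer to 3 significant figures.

0.645

The CYP2B6 pathway (22% of clearance) increases to 3.5× activity: 0.22 × 3.5 = 0.77.
CYP2D6 (48%) and the residual 30% are unaffected.
CL_new/CL_old = 0.77 + 0.48 + 0.3 = 1.55.
Since steady-state concentration ∝ 1/CL, the ratio is 1 / 1.55 = 0.645.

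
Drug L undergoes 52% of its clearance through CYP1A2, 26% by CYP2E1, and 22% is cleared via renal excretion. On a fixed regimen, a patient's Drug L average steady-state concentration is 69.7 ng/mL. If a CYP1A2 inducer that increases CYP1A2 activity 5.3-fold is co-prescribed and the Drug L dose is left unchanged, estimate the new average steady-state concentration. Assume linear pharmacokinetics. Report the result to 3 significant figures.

The CYP1A2 pathway (52% of clearance) increases to 5.3× activity: 0.52 × 5.3 = 2.756.
CYP2E1 (26%) and the residual 22% are unaffected.
Relative clearance = 2.756 + 0.26 + 0.22 = 3.236.
New average steady-state concentration = baseline ÷ relative clearance = 69.7 / 3.236 = 21.5 ng/mL.

21.5 ng/mL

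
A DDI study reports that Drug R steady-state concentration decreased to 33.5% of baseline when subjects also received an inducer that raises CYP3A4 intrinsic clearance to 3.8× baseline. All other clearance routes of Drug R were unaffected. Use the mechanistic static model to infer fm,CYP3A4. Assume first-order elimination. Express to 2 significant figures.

Write x for the fraction cleared via CYP3A4. The observed steady-state concentration change means clearance rose to 1/0.335 = 2.985 of baseline.
Only the CYP3A4 route changed, so 2.985 = x·3.8 + (1 − x), giving x = 0.71.

0.71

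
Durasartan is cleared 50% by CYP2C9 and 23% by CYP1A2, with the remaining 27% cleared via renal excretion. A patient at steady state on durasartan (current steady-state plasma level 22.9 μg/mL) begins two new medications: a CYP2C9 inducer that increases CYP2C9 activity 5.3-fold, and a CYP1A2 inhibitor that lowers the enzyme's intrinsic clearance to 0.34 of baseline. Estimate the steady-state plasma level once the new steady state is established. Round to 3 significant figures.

The CYP2C9 pathway (50% of clearance) is boosted to 5.3× activity: 0.5 × 5.3 = 2.65.
The CYP1A2 pathway (23% of clearance) drops to 0.34× activity: 0.23 × 0.34 = 0.0782.
The remaining 27% of clearance is unaffected.
New clearance relative to baseline: 2.65 + 0.0782 + 0.27 = 2.9982.
New steady-state plasma level = 22.9 / 2.9982 = 7.64 μg/mL (concentration scales inversely with clearance).

7.64 μg/mL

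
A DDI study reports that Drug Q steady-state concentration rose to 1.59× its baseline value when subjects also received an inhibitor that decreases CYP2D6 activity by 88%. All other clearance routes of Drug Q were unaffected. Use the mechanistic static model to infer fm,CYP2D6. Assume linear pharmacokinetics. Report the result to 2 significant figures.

0.42

Write x for the fraction cleared via CYP2D6. The observed steady-state concentration change means clearance fell to 1/1.59 = 0.6289 of baseline.
Setting x·0.12 + (1 − x) = 0.6289 and solving: x = (0.6289 − 1)/(0.12 − 1) = 0.42.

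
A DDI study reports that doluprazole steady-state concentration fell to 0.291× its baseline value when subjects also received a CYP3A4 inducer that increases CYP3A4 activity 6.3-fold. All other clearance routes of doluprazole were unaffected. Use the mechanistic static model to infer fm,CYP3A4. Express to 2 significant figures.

CL'/CL = 1 / 0.291 = 3.436
6.3·fm + (1 − fm) = 3.436
fm = (3.436 − 1) / (6.3 − 1) = 0.46

0.46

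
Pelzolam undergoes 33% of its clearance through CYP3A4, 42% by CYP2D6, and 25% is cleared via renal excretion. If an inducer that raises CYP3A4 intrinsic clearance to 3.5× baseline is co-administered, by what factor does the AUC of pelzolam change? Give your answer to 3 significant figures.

The CYP3A4 pathway (33% of clearance) is boosted to 3.5× activity: 0.33 × 3.5 = 1.155.
CYP2D6 (42%) and the residual 25% are unaffected.
New clearance relative to baseline: 1.155 + 0.42 + 0.25 = 1.825.
Since AUC ∝ 1/CL, the ratio is 1 / 1.825 = 0.548.

0.548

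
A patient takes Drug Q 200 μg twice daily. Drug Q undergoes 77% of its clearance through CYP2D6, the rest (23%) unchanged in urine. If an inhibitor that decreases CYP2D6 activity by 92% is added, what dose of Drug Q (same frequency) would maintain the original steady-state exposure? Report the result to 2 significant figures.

The CYP2D6 pathway (77% of clearance) drops to 0.08× activity: 0.77 × 0.08 = 0.0616.
The remaining 23% of clearance is unaffected.
New clearance relative to baseline: 0.0616 + 0.23 = 0.2916.
Css,avg = (dose rate)/CL, so holding Css fixed requires dose ∝ CL: 200 × 0.2916 = 58 μg.

58 μg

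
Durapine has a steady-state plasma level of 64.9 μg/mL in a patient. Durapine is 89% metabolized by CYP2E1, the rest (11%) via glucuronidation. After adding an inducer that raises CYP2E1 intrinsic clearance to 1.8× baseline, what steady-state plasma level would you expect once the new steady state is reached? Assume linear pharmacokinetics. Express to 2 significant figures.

38 μg/mL

CYP2E1: 0.89 × 1.8 = 1.602
Other: 0.11 (unchanged)
Relative clearance = 1.602 + 0.11 = 1.712.
Steady-state plasma level ∝ 1/CL, so new value = 64.9 / 1.712 = 38 μg/mL.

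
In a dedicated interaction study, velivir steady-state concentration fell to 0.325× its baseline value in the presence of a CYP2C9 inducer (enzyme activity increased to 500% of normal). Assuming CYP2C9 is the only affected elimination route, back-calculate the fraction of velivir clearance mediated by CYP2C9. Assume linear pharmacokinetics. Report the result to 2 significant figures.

Let x = fm,CYP2C9. Because steady-state concentration ∝ 1/CL, relative clearance rose to 1/0.325 = 3.077.
Only the CYP2C9 route changed, so 3.077 = x·5 + (1 − x), giving x = 0.52.

0.52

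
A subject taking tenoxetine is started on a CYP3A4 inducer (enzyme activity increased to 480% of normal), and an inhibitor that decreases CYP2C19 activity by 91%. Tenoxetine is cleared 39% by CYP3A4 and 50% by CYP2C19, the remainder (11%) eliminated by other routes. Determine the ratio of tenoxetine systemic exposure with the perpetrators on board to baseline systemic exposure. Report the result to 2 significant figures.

The CYP3A4 pathway (39% of clearance) rises to 4.8× activity: 0.39 × 4.8 = 1.872.
The CYP2C19 pathway (50% of clearance) falls to 0.09× activity: 0.5 × 0.09 = 0.045.
The remaining 11% of clearance is unaffected.
CL_new/CL_old = 1.872 + 0.045 + 0.11 = 2.027.
Systemic exposure ∝ 1/CL: fold-change = 1 / 2.027 = 0.49.

0.49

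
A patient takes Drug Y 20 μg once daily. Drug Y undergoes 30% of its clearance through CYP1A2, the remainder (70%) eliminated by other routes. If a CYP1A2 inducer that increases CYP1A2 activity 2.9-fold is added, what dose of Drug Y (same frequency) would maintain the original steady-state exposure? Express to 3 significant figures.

The CYP1A2 pathway (30% of clearance) increases to 2.9× activity: 0.3 × 2.9 = 0.87.
Non-CYP routes (70%) are unchanged.
CL_new/CL_old = 0.87 + 0.7 = 1.57.
Css,avg = (dose rate)/CL, so holding Css fixed requires dose ∝ CL: 20 × 1.57 = 31.4 μg.

31.4 μg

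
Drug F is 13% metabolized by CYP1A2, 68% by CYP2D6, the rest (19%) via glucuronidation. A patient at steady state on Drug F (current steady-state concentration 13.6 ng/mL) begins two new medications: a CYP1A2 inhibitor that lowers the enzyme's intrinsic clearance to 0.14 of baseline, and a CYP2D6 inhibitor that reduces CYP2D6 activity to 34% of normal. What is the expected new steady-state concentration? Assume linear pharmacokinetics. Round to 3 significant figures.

The CYP1A2 pathway (13% of clearance) drops to 0.14× activity: 0.13 × 0.14 = 0.0182.
The CYP2D6 pathway (68% of clearance) is reduced to 0.34× activity: 0.68 × 0.34 = 0.2312.
The remaining 19% of clearance is unaffected.
Relative clearance = 0.0182 + 0.2312 + 0.19 = 0.4394.
New steady-state concentration = 13.6 / 0.4394 = 31.0 ng/mL (concentration scales inversely with clearance).

31.0 ng/mL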